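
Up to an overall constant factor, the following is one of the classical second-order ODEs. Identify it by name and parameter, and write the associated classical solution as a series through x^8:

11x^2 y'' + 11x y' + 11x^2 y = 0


All three coefficients share the factor 11; dividing through by 11 gives  x^2 y'' + x y' + x^2 y = 0.
This matches the Bessel equation x^2 y'' + x y' + (x^2 - nu^2) y = 0 with nu^2 = 0, so nu = 0; the solution bounded at x = 0 is J_0(x).
Frobenius at x = 0: indicial roots ±nu; for r = nu the recurrence k(k + 2nu) c_k = -c_{k-2} gives the standard series J_nu(x) = sum_{k>=0} (-1)^k / (k! (k+nu)!) (x/2)^(2k+nu). Evaluate the first 5 terms:
  k = 0: (-1)^0 / (0! * 0! * 2^0) x^0 = 1/(1*1*1) x^0 = (1) x^0
  k = 1: (-1)^1 / (1! * 1! * 2^2) x^2 = -1/(1*1*4) x^2 = (-1/4) x^2
  k = 2: (-1)^2 / (2! * 2! * 2^4) x^4 = 1/(2*2*16) x^4 = (1/64) x^4
  k = 3: (-1)^3 / (3! * 3! * 2^6) x^6 = -1/(6*6*64) x^6 = (-1/2304) x^6
  k = 4: (-1)^4 / (4! * 4! * 2^8) x^8 = 1/(24*24*256) x^8 = (1/147456) x^8
Hence J_0(x) = x^8/147456 - x^6/2304 + x^4/64 - x^2/4 + 1 + ....

J_0(x); series = x^8/147456 - x^6/2304 + x^4/64 - x^2/4 + 1


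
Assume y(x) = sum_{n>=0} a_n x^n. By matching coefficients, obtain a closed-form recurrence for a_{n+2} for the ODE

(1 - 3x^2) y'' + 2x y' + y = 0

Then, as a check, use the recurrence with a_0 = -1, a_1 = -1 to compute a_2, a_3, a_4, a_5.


Substitute y = sum_n a_n x^n.
(1 - 3 x^2) y'' contributes (n+2)(n+1) a_{n+2} - 3 n(n-1) a_n at x^n.
2 x y'(x) contributes 2 n a_n at x^n.
y(x) contributes 1 a_n at x^n.
Matching x^n: (n+2)(n+1) a_{n+2} + (-3 n(n-1) + 2 n + 1) a_n = 0.
Thus a_{n+2} = (3 n(n-1) - 2 n - 1) / ((n+1)(n+2)) * a_n.

Check with a_0 = -1, a_1 = -1 (apply the recurrence for n = 0, 1, 2, 3): a_0 = -1, a_1 = -1, a_2 = 1/2, a_3 = 1/2, a_4 = 1/24, a_5 = 11/40.

a_(n+2) = (3 n(n-1) - 2 n - 1) / ((n+1)(n+2)) * a_n; check: a_0 = -1, a_1 = -1, a_2 = 1/2, a_3 = 1/2, a_4 = 1/24, a_5 = 11/40


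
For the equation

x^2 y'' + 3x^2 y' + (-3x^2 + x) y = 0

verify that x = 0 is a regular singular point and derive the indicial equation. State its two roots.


Divide by x^2 to reach normal form y'' + P_1(x) y' + P_2(x) y = 0 with P_1(x) = 3 and P_2(x) = -3 + 1/x.
x = 0 is a singular point because the y-coefficient -3 + 1/x has a pole at x = 0.
It is a regular singular point because x P_1(x) = p(x) = 3x and x^2 P_2(x) = q(x) = -3x^2 + x are polynomials, hence analytic at x = 0.
p(0) = 0,  q(0) = 0.
Indicial equation: r(r-1) + p(0) r + q(0) = 0, i.e. r^2 + (p(0) - 1) r + q(0) = 0, i.e. r^2 - 1 r = 0.
Discriminant: (-1)^2 - 4(0) = 1, so r = (1 ± 1)/2.
Solving: r_1 = 1, r_2 = 0.

indicial: r^2 - 1 r = 0; roots r_1 = 1, r_2 = 0


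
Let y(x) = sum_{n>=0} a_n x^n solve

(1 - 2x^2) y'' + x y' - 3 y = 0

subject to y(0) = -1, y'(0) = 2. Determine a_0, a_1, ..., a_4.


Ansatz: y(x) = sum_{n>=0} a_n x^n, so y'(x) = sum_{n>=1} n a_n x^(n-1) and y''(x) = sum_{n>=2} n(n-1) a_n x^(n-2).
Substitute into P(x) y'' + Q(x) y' + R(x) y = 0 with P(x) = 1 - 2x^2, Q(x) = x, R(x) = -3, and match powers of x.
Initial conditions: a_0 = -1, a_1 = 2.
Setting the coefficient of each power of x to zero and solving order by order (substituting the coefficients already found):
  x^0: 2 a_2 - 3 a_0 = 0  ->  2 a_2 = 3 a_0 = -3  ->  a_2 = -3/2
  x^1: 6 a_3 - 2 a_1 = 0  ->  6 a_3 = 2 a_1 = 4  ->  a_3 = 2/3
  x^2: 12 a_4 - 5 a_2 = 0  ->  12 a_4 = 5 a_2 = -15/2  ->  a_4 = -5/8
Truncated series: y(x) = -1 + 2 x - (3/2) x^2 + (2/3) x^3 - (5/8) x^4 + O(x^5).

a_0 = -1; a_1 = 2; a_2 = -3/2; a_3 = 2/3; a_4 = -5/8


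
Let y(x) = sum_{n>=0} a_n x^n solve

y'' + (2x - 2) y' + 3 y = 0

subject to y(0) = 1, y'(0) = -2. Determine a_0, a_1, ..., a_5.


Ansatz: y(x) = sum_{n>=0} a_n x^n, so y'(x) = sum_{n>=1} n a_n x^(n-1) and y''(x) = sum_{n>=2} n(n-1) a_n x^(n-2).
Substitute into P(x) y'' + Q(x) y' + R(x) y = 0 with P(x) = 1, Q(x) = 2x - 2, R(x) = 3, and match powers of x.
Initial conditions: a_0 = 1, a_1 = -2.
Setting the coefficient of each power of x to zero and solving order by order (substituting the coefficients already found):
  x^0: 2 a_2 - 2 a_1 + 3 a_0 = 0  ->  2 a_2 = 2 a_1 - 3 a_0 = -7  ->  a_2 = -7/2
  x^1: 6 a_3 - 4 a_2 + 5 a_1 = 0  ->  6 a_3 = 4 a_2 - 5 a_1 = -4  ->  a_3 = -2/3
  x^2: 12 a_4 - 6 a_3 + 7 a_2 = 0  ->  12 a_4 = 6 a_3 - 7 a_2 = 41/2  ->  a_4 = 41/24
  x^3: 20 a_5 - 8 a_4 + 9 a_3 = 0  ->  20 a_5 = 8 a_4 - 9 a_3 = 59/3  ->  a_5 = 59/60
Truncated series: y(x) = 1 - 2 x - (7/2) x^2 - (2/3) x^3 + (41/24) x^4 + (59/60) x^5 + O(x^6).

a_0 = 1; a_1 = -2; a_2 = -7/2; a_3 = -2/3; a_4 = 41/24; a_5 = 59/60


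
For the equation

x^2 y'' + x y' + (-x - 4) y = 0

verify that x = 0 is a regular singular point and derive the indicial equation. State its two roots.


Divide by x^2 to reach normal form y'' + P_1(x) y' + P_2(x) y = 0 with P_1(x) = 1/x and P_2(x) = -1/x - 4/x^2.
x = 0 is a singular point because the y'-coefficient 1/x has a pole at x = 0 and the y-coefficient -1/x - 4/x^2 has a pole at x = 0.
It is a regular singular point because x P_1(x) = p(x) = 1 and x^2 P_2(x) = q(x) = -x - 4 are polynomials, hence analytic at x = 0.
p(0) = 1,  q(0) = -4.
Indicial equation: r(r-1) + p(0) r + q(0) = 0, i.e. r^2 + (p(0) - 1) r + q(0) = 0, i.e. r^2 - 4 = 0.
Discriminant: (0)^2 - 4(-4) = 16, so r = (0 ± 4)/2.
Solving: r_1 = 2, r_2 = -2.

indicial: r^2 - 4 = 0; roots r_1 = 2, r_2 = -2


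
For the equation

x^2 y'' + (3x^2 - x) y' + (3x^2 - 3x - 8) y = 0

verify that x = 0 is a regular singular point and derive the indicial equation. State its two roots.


Divide by x^2 to reach normal form y'' + P_1(x) y' + P_2(x) y = 0 with P_1(x) = 3 - 1/x and P_2(x) = 3 - 3/x - 8/x^2.
x = 0 is a singular point because the y'-coefficient 3 - 1/x has a pole at x = 0 and the y-coefficient 3 - 3/x - 8/x^2 has a pole at x = 0.
It is a regular singular point because x P_1(x) = p(x) = 3x - 1 and x^2 P_2(x) = q(x) = 3x^2 - 3x - 8 are polynomials, hence analytic at x = 0.
p(0) = -1,  q(0) = -8.
Indicial equation: r(r-1) + p(0) r + q(0) = 0, i.e. r^2 + (p(0) - 1) r + q(0) = 0, i.e. r^2 - 2 r - 8 = 0.
Discriminant: (-2)^2 - 4(-8) = 36, so r = (2 ± 6)/2.
Solving: r_1 = 4, r_2 = -2.

indicial: r^2 - 2 r - 8 = 0; roots r_1 = 4, r_2 = -2


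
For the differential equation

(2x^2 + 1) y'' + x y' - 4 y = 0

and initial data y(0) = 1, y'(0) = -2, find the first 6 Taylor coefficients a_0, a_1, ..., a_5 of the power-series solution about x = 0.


Ansatz: y(x) = sum_{n>=0} a_n x^n, so y'(x) = sum_{n>=1} n a_n x^(n-1) and y''(x) = sum_{n>=2} n(n-1) a_n x^(n-2).
Substitute into P(x) y'' + Q(x) y' + R(x) y = 0 with P(x) = 2x^2 + 1, Q(x) = x, R(x) = -4, and match powers of x.
Initial conditions: a_0 = 1, a_1 = -2.
Setting the coefficient of each power of x to zero and solving order by order (substituting the coefficients already found):
  x^0: 2 a_2 - 4 a_0 = 0  ->  2 a_2 = 4 a_0 = 4  ->  a_2 = 2
  x^1: 6 a_3 - 3 a_1 = 0  ->  6 a_3 = 3 a_1 = -6  ->  a_3 = -1
  x^2: 12 a_4 + 2 a_2 = 0  ->  12 a_4 = -2 a_2 = -4  ->  a_4 = -1/3
  x^3: 20 a_5 + 11 a_3 = 0  ->  20 a_5 = -11 a_3 = 11  ->  a_5 = 11/20
Truncated series: y(x) = 1 - 2 x + 2 x^2 - x^3 - (1/3) x^4 + (11/20) x^5 + O(x^6).

a_0 = 1; a_1 = -2; a_2 = 2; a_3 = -1; a_4 = -1/3; a_5 = 11/20


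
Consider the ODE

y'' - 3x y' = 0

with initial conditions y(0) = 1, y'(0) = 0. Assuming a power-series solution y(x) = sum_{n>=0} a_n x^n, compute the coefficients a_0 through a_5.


Ansatz: y(x) = sum_{n>=0} a_n x^n, so y'(x) = sum_{n>=1} n a_n x^(n-1) and y''(x) = sum_{n>=2} n(n-1) a_n x^(n-2).
Substitute into P(x) y'' + Q(x) y' + R(x) y = 0 with P(x) = 1, Q(x) = -3x, R(x) = 0, and match powers of x.
Initial conditions: a_0 = 1, a_1 = 0.
Setting the coefficient of each power of x to zero and solving order by order (substituting the coefficients already found):
  x^0: 2 a_2 = 0  ->  a_2 = 0
  x^1: 6 a_3 - 3 a_1 = 0  ->  6 a_3 = 3 a_1 = 0  ->  a_3 = 0
  x^2: 12 a_4 - 6 a_2 = 0  ->  12 a_4 = 6 a_2 = 0  ->  a_4 = 0
  x^3: 20 a_5 - 9 a_3 = 0  ->  20 a_5 = 9 a_3 = 0  ->  a_5 = 0
Truncated series: y(x) = 1 + O(x^6).

a_0 = 1; a_1 = 0; a_2 = 0; a_3 = 0; a_4 = 0; a_5 = 0


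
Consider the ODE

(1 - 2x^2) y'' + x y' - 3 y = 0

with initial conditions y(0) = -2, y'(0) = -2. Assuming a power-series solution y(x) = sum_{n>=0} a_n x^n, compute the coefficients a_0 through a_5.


Ansatz: y(x) = sum_{n>=0} a_n x^n, so y'(x) = sum_{n>=1} n a_n x^(n-1) and y''(x) = sum_{n>=2} n(n-1) a_n x^(n-2).
Substitute into P(x) y'' + Q(x) y' + R(x) y = 0 with P(x) = 1 - 2x^2, Q(x) = x, R(x) = -3, and match powers of x.
Initial conditions: a_0 = -2, a_1 = -2.
Setting the coefficient of each power of x to zero and solving order by order (substituting the coefficients already found):
  x^0: 2 a_2 - 3 a_0 = 0  ->  2 a_2 = 3 a_0 = -6  ->  a_2 = -3
  x^1: 6 a_3 - 2 a_1 = 0  ->  6 a_3 = 2 a_1 = -4  ->  a_3 = -2/3
  x^2: 12 a_4 - 5 a_2 = 0  ->  12 a_4 = 5 a_2 = -15  ->  a_4 = -5/4
  x^3: 20 a_5 - 12 a_3 = 0  ->  20 a_5 = 12 a_3 = -8  ->  a_5 = -2/5
Truncated series: y(x) = -2 - 2 x - 3 x^2 - (2/3) x^3 - (5/4) x^4 - (2/5) x^5 + O(x^6).

a_0 = -2; a_1 = -2; a_2 = -3; a_3 = -2/3; a_4 = -5/4; a_5 = -2/5


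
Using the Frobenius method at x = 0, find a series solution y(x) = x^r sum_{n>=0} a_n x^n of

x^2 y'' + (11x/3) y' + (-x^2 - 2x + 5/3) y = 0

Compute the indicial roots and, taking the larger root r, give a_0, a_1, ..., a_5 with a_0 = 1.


Write in Frobenius form y'' + (p(x)/x) y' + (q(x)/x^2) y = 0:
  p(x) = 11/3,  q(x) = -x^2 - 2x + 5/3.
Indicial equation: r(r-1) + (11/3) r + (5/3) = 0 -> roots r_1 = -1, r_2 = -5/3.
Take r = r_1 = -1. Let y(x) = x^r sum_{n>=0} a_n x^n with a_0 = 1.
Substitute y = x^r sum a_n x^n and match x^{r+n}. The recurrence is
  D(n) a_n - 2 a_{n-1} - 1 a_{n-2} = 0,  where D(n) = (r+n)(r+n-1) + (11/3)(r+n) + (5/3).
  a_n = [2 a_{n-1} + 1 a_{n-2}] / D(n).
Since the indicial polynomial factors as (r - r_1)(r - r_2), D(n) = (r_1 + n - r_1)(r_1 + n - r_2) = n(n + 2/3).
Evaluating step by step (a_0 = 1):
  n = 1: D(1) = 1(1 + 2/3) = 5/3; numerator = 2(1) = 2; a_1 = (2)/(5/3) = 6/5
  n = 2: D(2) = 2(2 + 2/3) = 16/3; numerator = 2(6/5) + 1(1) = 17/5; a_2 = (17/5)/(16/3) = 51/80
  n = 3: D(3) = 3(3 + 2/3) = 11; numerator = 2(51/80) + 1(6/5) = 99/40; a_3 = (99/40)/(11) = 9/40
  n = 4: D(4) = 4(4 + 2/3) = 56/3; numerator = 2(9/40) + 1(51/80) = 87/80; a_4 = (87/80)/(56/3) = 261/4480
  n = 5: D(5) = 5(5 + 2/3) = 85/3; numerator = 2(261/4480) + 1(9/40) = 153/448; a_5 = (153/448)/(85/3) = 27/2240

r = -1; a_0 = 1; a_1 = 6/5; a_2 = 51/80; a_3 = 9/40; a_4 = 261/4480; a_5 = 27/2240


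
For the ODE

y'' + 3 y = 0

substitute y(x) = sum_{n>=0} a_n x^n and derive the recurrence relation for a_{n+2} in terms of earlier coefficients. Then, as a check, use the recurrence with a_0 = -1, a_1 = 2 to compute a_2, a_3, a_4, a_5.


Substitute y = sum_n a_n x^n into y'' + (const) y = 0.
y''(x) = sum_{n>=0} (n+2)(n+1) a_{n+2} x^n.
The ODE becomes sum_n [(n+2)(n+1) a_{n+2} + 3 a_n] x^n = 0.
Setting each coefficient to zero gives the recurrence:
  (n+2)(n+1) a_{n+2} + 3 a_n = 0,
  a_{n+2} = -3 / ((n+1)(n+2)) a_n.

Check with a_0 = -1, a_1 = 2 (apply the recurrence for n = 0, 1, 2, 3): a_0 = -1, a_1 = 2, a_2 = 3/2, a_3 = -1, a_4 = -3/8, a_5 = 3/20.

a_{n+2} = -3/((n+1)(n+2)) * a_n; check: a_0 = -1, a_1 = 2, a_2 = 3/2, a_3 = -1, a_4 = -3/8, a_5 = 3/20


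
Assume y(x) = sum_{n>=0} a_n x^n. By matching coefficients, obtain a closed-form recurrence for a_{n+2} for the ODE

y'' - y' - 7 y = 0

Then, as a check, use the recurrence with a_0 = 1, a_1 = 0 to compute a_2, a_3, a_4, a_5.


Substitute y = sum_n a_n x^n.
y''(x) has coefficient (n+2)(n+1) a_{n+2} at x^n;
-y'(x) has coefficient -(n+1) a_{n+1} at x^n;
-7 y(x) has coefficient -7 a_n at x^n.
Matching x^n: (n+2)(n+1) a_{n+2} - (n+1) a_{n+1} - 7 a_n = 0.
Thus a_{n+2} = [(n+1) a_{n+1} + 7 a_n] / ((n+1)(n+2)).

Check with a_0 = 1, a_1 = 0 (apply the recurrence for n = 0, 1, 2, 3): a_0 = 1, a_1 = 0, a_2 = 7/2, a_3 = 7/6, a_4 = 7/3, a_5 = 7/8.

a_(n+2) = [(n+1) a_(n+1) + 7 a_n] / ((n+1)(n+2)); check: a_0 = 1, a_1 = 0, a_2 = 7/2, a_3 = 7/6, a_4 = 7/3, a_5 = 7/8


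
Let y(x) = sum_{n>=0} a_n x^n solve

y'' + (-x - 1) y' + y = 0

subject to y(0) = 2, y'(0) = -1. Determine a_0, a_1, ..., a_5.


Ansatz: y(x) = sum_{n>=0} a_n x^n, so y'(x) = sum_{n>=1} n a_n x^(n-1) and y''(x) = sum_{n>=2} n(n-1) a_n x^(n-2).
Substitute into P(x) y'' + Q(x) y' + R(x) y = 0 with P(x) = 1, Q(x) = -x - 1, R(x) = 1, and match powers of x.
Initial conditions: a_0 = 2, a_1 = -1.
Setting the coefficient of each power of x to zero and solving order by order (substituting the coefficients already found):
  x^0: 2 a_2 - a_1 + a_0 = 0  ->  2 a_2 = a_1 - a_0 = -3  ->  a_2 = -3/2
  x^1: 6 a_3 - 2 a_2 = 0  ->  6 a_3 = 2 a_2 = -3  ->  a_3 = -1/2
  x^2: 12 a_4 - 3 a_3 - a_2 = 0  ->  12 a_4 = 3 a_3 + a_2 = -3  ->  a_4 = -1/4
  x^3: 20 a_5 - 4 a_4 - 2 a_3 = 0  ->  20 a_5 = 4 a_4 + 2 a_3 = -2  ->  a_5 = -1/10
Truncated series: y(x) = 2 - x - (3/2) x^2 - (1/2) x^3 - (1/4) x^4 - (1/10) x^5 + O(x^6).

a_0 = 2; a_1 = -1; a_2 = -3/2; a_3 = -1/2; a_4 = -1/4; a_5 = -1/10


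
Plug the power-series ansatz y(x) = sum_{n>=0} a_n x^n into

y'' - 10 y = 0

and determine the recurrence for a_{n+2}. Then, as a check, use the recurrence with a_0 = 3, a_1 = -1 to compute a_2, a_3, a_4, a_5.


Substitute y = sum_n a_n x^n into y'' + (const) y = 0.
y''(x) = sum_{n>=0} (n+2)(n+1) a_{n+2} x^n.
The ODE becomes sum_n [(n+2)(n+1) a_{n+2} - 10 a_n] x^n = 0.
Setting each coefficient to zero gives the recurrence:
  (n+2)(n+1) a_{n+2} - 10 a_n = 0,
  a_{n+2} = 10 / ((n+1)(n+2)) a_n.

Check with a_0 = 3, a_1 = -1 (apply the recurrence for n = 0, 1, 2, 3): a_0 = 3, a_1 = -1, a_2 = 15, a_3 = -5/3, a_4 = 25/2, a_5 = -5/6.

a_{n+2} = 10/((n+1)(n+2)) * a_n; check: a_0 = 3, a_1 = -1, a_2 = 15, a_3 = -5/3, a_4 = 25/2, a_5 = -5/6


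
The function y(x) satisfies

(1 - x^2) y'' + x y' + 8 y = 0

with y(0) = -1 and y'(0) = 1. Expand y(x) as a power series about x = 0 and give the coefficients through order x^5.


Ansatz: y(x) = sum_{n>=0} a_n x^n, so y'(x) = sum_{n>=1} n a_n x^(n-1) and y''(x) = sum_{n>=2} n(n-1) a_n x^(n-2).
Substitute into P(x) y'' + Q(x) y' + R(x) y = 0 with P(x) = 1 - x^2, Q(x) = x, R(x) = 8, and match powers of x.
Initial conditions: a_0 = -1, a_1 = 1.
Setting the coefficient of each power of x to zero and solving order by order (substituting the coefficients already found):
  x^0: 2 a_2 + 8 a_0 = 0  ->  2 a_2 = -8 a_0 = 8  ->  a_2 = 4
  x^1: 6 a_3 + 9 a_1 = 0  ->  6 a_3 = -9 a_1 = -9  ->  a_3 = -3/2
  x^2: 12 a_4 + 8 a_2 = 0  ->  12 a_4 = -8 a_2 = -32  ->  a_4 = -8/3
  x^3: 20 a_5 + 5 a_3 = 0  ->  20 a_5 = -5 a_3 = 15/2  ->  a_5 = 3/8
Truncated series: y(x) = -1 + x + 4 x^2 - (3/2) x^3 - (8/3) x^4 + (3/8) x^5 + O(x^6).

a_0 = -1; a_1 = 1; a_2 = 4; a_3 = -3/2; a_4 = -8/3; a_5 = 3/8


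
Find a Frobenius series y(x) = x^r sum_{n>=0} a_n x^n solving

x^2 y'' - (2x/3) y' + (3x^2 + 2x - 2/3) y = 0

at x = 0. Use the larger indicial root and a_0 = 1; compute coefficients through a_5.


Write in Frobenius form y'' + (p(x)/x) y' + (q(x)/x^2) y = 0:
  p(x) = -2/3,  q(x) = 3x^2 + 2x - 2/3.
Indicial equation: r(r-1) + (-2/3) r + (-2/3) = 0 -> roots r_1 = 2, r_2 = -1/3.
Take r = r_1 = 2. Let y(x) = x^r sum_{n>=0} a_n x^n with a_0 = 1.
Substitute y = x^r sum a_n x^n and match x^{r+n}. The recurrence is
  D(n) a_n + 2 a_{n-1} + 3 a_{n-2} = 0,  where D(n) = (r+n)(r+n-1) + (-2/3)(r+n) + (-2/3).
  a_n = [-2 a_{n-1} - 3 a_{n-2}] / D(n).
Since the indicial polynomial factors as (r - r_1)(r - r_2), D(n) = (r_1 + n - r_1)(r_1 + n - r_2) = n(n + 7/3).
Evaluating step by step (a_0 = 1):
  n = 1: D(1) = 1(1 + 7/3) = 10/3; numerator = -2(1) = -2; a_1 = (-2)/(10/3) = -3/5
  n = 2: D(2) = 2(2 + 7/3) = 26/3; numerator = -2(-3/5) - 3(1) = -9/5; a_2 = (-9/5)/(26/3) = -27/130
  n = 3: D(3) = 3(3 + 7/3) = 16; numerator = -2(-27/130) - 3(-3/5) = 144/65; a_3 = (144/65)/(16) = 9/65
  n = 4: D(4) = 4(4 + 7/3) = 76/3; numerator = -2(9/65) - 3(-27/130) = 9/26; a_4 = (9/26)/(76/3) = 27/1976
  n = 5: D(5) = 5(5 + 7/3) = 110/3; numerator = -2(27/1976) - 3(9/65) = -2187/4940; a_5 = (-2187/4940)/(110/3) = -6561/543400

r = 2; a_0 = 1; a_1 = -3/5; a_2 = -27/130; a_3 = 9/65; a_4 = 27/1976; a_5 = -6561/543400


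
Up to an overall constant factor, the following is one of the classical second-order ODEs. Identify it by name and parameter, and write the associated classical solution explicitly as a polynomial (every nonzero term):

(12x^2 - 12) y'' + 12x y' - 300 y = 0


All three coefficients share the factor -12; dividing through by -12 gives  (1 - x^2) y'' - x y' + 25 y = 0.
This matches the Chebyshev equation (1 - x^2) y'' - x y' + n^2 y = 0 (note the -x y' term, not -2x y') with n^2 = 25, so n = 5; the polynomial solution is T_5(x).
With y = sum_k a_k x^k, matching x^k gives (k+2)(k+1) a_{k+2} = (k^2 - n^2) a_k = (k - 5)(k + 5) a_k. The right side vanishes at k = 5, so the series with the parity of 5 terminates at degree 5.
Standard normalization: leading coefficient of T_n is 2^(n-1), so a_5 = 2^4 = 16. Work downward with a_k = (k+1)(k+2) a_{k+2} / ((k - 5)(k + 5)):
  a_3 = (4)(5)(16) / ((3 - 5)(3 + 5)) = 320/(-16) = -20
  a_1 = (2)(3)(-20) / ((1 - 5)(1 + 5)) = -120/(-24) = 5
Hence T_5(x) = 16 x^5 - 20 x^3 + 5 x.

T_5(x); series = 16 x^5 - 20 x^3 + 5 x


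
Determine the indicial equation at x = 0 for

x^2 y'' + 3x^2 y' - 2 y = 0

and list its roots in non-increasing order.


Divide by x^2 to reach normal form y'' + P_1(x) y' + P_2(x) y = 0 with P_1(x) = 3 and P_2(x) = -2/x^2.
x = 0 is a singular point because the y-coefficient -2/x^2 has a pole at x = 0.
It is a regular singular point because x P_1(x) = p(x) = 3x and x^2 P_2(x) = q(x) = -2 are polynomials, hence analytic at x = 0.
p(0) = 0,  q(0) = -2.
Indicial equation: r(r-1) + p(0) r + q(0) = 0, i.e. r^2 + (p(0) - 1) r + q(0) = 0, i.e. r^2 - 1 r - 2 = 0.
Discriminant: (-1)^2 - 4(-2) = 9, so r = (1 ± 3)/2.
Solving: r_1 = 2, r_2 = -1.

indicial: r^2 - 1 r - 2 = 0; roots r_1 = 2, r_2 = -1


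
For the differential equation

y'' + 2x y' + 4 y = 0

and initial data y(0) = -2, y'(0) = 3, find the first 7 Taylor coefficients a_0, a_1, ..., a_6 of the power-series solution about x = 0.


Ansatz: y(x) = sum_{n>=0} a_n x^n, so y'(x) = sum_{n>=1} n a_n x^(n-1) and y''(x) = sum_{n>=2} n(n-1) a_n x^(n-2).
Substitute into P(x) y'' + Q(x) y' + R(x) y = 0 with P(x) = 1, Q(x) = 2x, R(x) = 4, and match powers of x.
Initial conditions: a_0 = -2, a_1 = 3.
Setting the coefficient of each power of x to zero and solving order by order (substituting the coefficients already found):
  x^0: 2 a_2 + 4 a_0 = 0  ->  2 a_2 = -4 a_0 = 8  ->  a_2 = 4
  x^1: 6 a_3 + 6 a_1 = 0  ->  6 a_3 = -6 a_1 = -18  ->  a_3 = -3
  x^2: 12 a_4 + 8 a_2 = 0  ->  12 a_4 = -8 a_2 = -32  ->  a_4 = -8/3
  x^3: 20 a_5 + 10 a_3 = 0  ->  20 a_5 = -10 a_3 = 30  ->  a_5 = 3/2
  x^4: 30 a_6 + 12 a_4 = 0  ->  30 a_6 = -12 a_4 = 32  ->  a_6 = 16/15
Truncated series: y(x) = -2 + 3 x + 4 x^2 - 3 x^3 - (8/3) x^4 + (3/2) x^5 + (16/15) x^6 + O(x^7).

a_0 = -2; a_1 = 3; a_2 = 4; a_3 = -3; a_4 = -8/3; a_5 = 3/2; a_6 = 16/15


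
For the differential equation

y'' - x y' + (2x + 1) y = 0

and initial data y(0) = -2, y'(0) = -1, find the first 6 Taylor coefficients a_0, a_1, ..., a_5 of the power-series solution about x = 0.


Ansatz: y(x) = sum_{n>=0} a_n x^n, so y'(x) = sum_{n>=1} n a_n x^(n-1) and y''(x) = sum_{n>=2} n(n-1) a_n x^(n-2).
Substitute into P(x) y'' + Q(x) y' + R(x) y = 0 with P(x) = 1, Q(x) = -x, R(x) = 2x + 1, and match powers of x.
Initial conditions: a_0 = -2, a_1 = -1.
Setting the coefficient of each power of x to zero and solving order by order (substituting the coefficients already found):
  x^0: 2 a_2 + a_0 = 0  ->  2 a_2 = -a_0 = 2  ->  a_2 = 1
  x^1: 6 a_3 + 2 a_0 = 0  ->  6 a_3 = -2 a_0 = 4  ->  a_3 = 2/3
  x^2: 12 a_4 - a_2 + 2 a_1 = 0  ->  12 a_4 = a_2 - 2 a_1 = 3  ->  a_4 = 1/4
  x^3: 20 a_5 - 2 a_3 + 2 a_2 = 0  ->  20 a_5 = 2 a_3 - 2 a_2 = -2/3  ->  a_5 = -1/30
Truncated series: y(x) = -2 - x + x^2 + (2/3) x^3 + (1/4) x^4 - (1/30) x^5 + O(x^6).

a_0 = -2; a_1 = -1; a_2 = 1; a_3 = 2/3; a_4 = 1/4; a_5 = -1/30


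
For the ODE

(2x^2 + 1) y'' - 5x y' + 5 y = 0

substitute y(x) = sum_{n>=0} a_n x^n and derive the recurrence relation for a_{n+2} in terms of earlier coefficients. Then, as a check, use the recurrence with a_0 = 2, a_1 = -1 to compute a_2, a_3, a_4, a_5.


Substitute y = sum_n a_n x^n.
(1 + 2 x^2) y'' contributes (n+2)(n+1) a_{n+2} + 2 n(n-1) a_n at x^n.
-5 x y'(x) contributes -5 n a_n at x^n.
5 y(x) contributes 5 a_n at x^n.
Matching x^n: (n+2)(n+1) a_{n+2} + (2 n(n-1) - 5 n + 5) a_n = 0.
Thus a_{n+2} = (-2 n(n-1) + 5 n - 5) / ((n+1)(n+2)) * a_n.

Check with a_0 = 2, a_1 = -1 (apply the recurrence for n = 0, 1, 2, 3): a_0 = 2, a_1 = -1, a_2 = -5, a_3 = 0, a_4 = -5/12, a_5 = 0.

a_(n+2) = (-2 n(n-1) + 5 n - 5) / ((n+1)(n+2)) * a_n; check: a_0 = 2, a_1 = -1, a_2 = -5, a_3 = 0, a_4 = -5/12, a_5 = 0


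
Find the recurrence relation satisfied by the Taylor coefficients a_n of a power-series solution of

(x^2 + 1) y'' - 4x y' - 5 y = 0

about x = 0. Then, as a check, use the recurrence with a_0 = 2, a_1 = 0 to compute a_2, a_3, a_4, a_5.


Substitute y = sum_n a_n x^n.
(1 + 1 x^2) y'' contributes (n+2)(n+1) a_{n+2} + n(n-1) a_n at x^n.
-4 x y'(x) contributes -4 n a_n at x^n.
-5 y(x) contributes -5 a_n at x^n.
Matching x^n: (n+2)(n+1) a_{n+2} + (n(n-1) - 4 n - 5) a_n = 0.
Thus a_{n+2} = (-n(n-1) + 4 n + 5) / ((n+1)(n+2)) * a_n.

Check with a_0 = 2, a_1 = 0 (apply the recurrence for n = 0, 1, 2, 3): a_0 = 2, a_1 = 0, a_2 = 5, a_3 = 0, a_4 = 55/12, a_5 = 0.

a_(n+2) = (-n(n-1) + 4 n + 5) / ((n+1)(n+2)) * a_n; check: a_0 = 2, a_1 = 0, a_2 = 5, a_3 = 0, a_4 = 55/12, a_5 = 0


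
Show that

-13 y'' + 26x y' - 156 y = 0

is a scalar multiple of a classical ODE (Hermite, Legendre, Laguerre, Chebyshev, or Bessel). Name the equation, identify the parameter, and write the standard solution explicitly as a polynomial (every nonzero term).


All three coefficients share the factor -13; dividing through by -13 gives  y'' - 2x y' + 12 y = 0.
This matches the Hermite equation y'' - 2x y' + 2n y = 0 with 2n = 12, so n = 6; the polynomial solution is H_6(x).
With y = sum_k a_k x^k, matching x^k gives (k+2)(k+1) a_{k+2} = 2(k - n) a_k = 2(k - 6) a_k. The right side vanishes at k = 6, so the series with the parity of 6 terminates at degree 6.
Standard normalization: leading coefficient of H_n is 2^n, so a_6 = 2^6 = 64. Work downward with a_k = (k+1)(k+2) a_{k+2} / (2(k - n)):
  a_4 = (5)(6)(64) / (2(4 - 6)) = 1920/(-4) = -480
  a_2 = (3)(4)(-480) / (2(2 - 6)) = -5760/(-8) = 720
  a_0 = (1)(2)(720) / (2(0 - 6)) = 1440/(-12) = -120
Hence H_6(x) = 64 x^6 - 480 x^4 + 720 x^2 - 120.

H_6(x); series = 64 x^6 - 480 x^4 + 720 x^2 - 120


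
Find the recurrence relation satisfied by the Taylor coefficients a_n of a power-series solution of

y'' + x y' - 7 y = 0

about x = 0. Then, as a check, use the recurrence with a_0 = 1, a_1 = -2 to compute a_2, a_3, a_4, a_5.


Substitute y = sum_n a_n x^n.
y''(x) has coefficient (n+2)(n+1) a_{n+2} at x^n;
x y'(x) has coefficient n a_n at x^n (shift);
-7 y(x) has coefficient -7 a_n at x^n.
Matching x^n: (n+2)(n+1) a_{n+2} + (n - 7) a_n = 0.
Thus a_{n+2} = (-n + 7) / ((n+1)(n+2)) * a_n.

Check with a_0 = 1, a_1 = -2 (apply the recurrence for n = 0, 1, 2, 3): a_0 = 1, a_1 = -2, a_2 = 7/2, a_3 = -2, a_4 = 35/24, a_5 = -2/5.

a_(n+2) = (-n + 7) / ((n+1)(n+2)) * a_n; check: a_0 = 1, a_1 = -2, a_2 = 7/2, a_3 = -2, a_4 = 35/24, a_5 = -2/5


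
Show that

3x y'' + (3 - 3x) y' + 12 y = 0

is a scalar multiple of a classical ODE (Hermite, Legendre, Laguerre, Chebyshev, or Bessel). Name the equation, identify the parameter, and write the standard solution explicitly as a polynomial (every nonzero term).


All three coefficients share the factor 3; dividing through by 3 gives  x y'' + (1 - x) y' + 4 y = 0.
This matches the Laguerre equation x y'' + (1 - x) y' + n y = 0 with n = 4; the polynomial solution is L_4(x).
With y = sum_k a_k x^k, matching x^k gives (k+1)k a_{k+1} + (k+1) a_{k+1} - k a_k + n a_k = 0, i.e. (k+1)^2 a_{k+1} = (k - n) a_k = (k - 4) a_k. The right side vanishes at k = 4, so the series terminates at degree 4.
Standard normalization L_n(0) = 1 gives a_0 = 1. Work upward with a_{k+1} = (k - 4) a_k / (k+1)^2:
  a_1 = (0 - 4)(1) / 1^2 = -4/1 = -4
  a_2 = (1 - 4)(-4) / 2^2 = 12/4 = 3
  a_3 = (2 - 4)(3) / 3^2 = -6/9 = -2/3
  a_4 = (3 - 4)(-2/3) / 4^2 = (2/3)/16 = 1/24
Hence L_4(x) = x^4/24 - 2 x^3/3 + 3 x^2 - 4 x + 1.

L_4(x); series = x^4/24 - 2 x^3/3 + 3 x^2 - 4 x + 1


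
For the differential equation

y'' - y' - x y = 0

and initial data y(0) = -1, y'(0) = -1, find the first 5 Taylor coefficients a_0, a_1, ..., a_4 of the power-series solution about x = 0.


Ansatz: y(x) = sum_{n>=0} a_n x^n, so y'(x) = sum_{n>=1} n a_n x^(n-1) and y''(x) = sum_{n>=2} n(n-1) a_n x^(n-2).
Substitute into P(x) y'' + Q(x) y' + R(x) y = 0 with P(x) = 1, Q(x) = -1, R(x) = -x, and match powers of x.
Initial conditions: a_0 = -1, a_1 = -1.
Setting the coefficient of each power of x to zero and solving order by order (substituting the coefficients already found):
  x^0: 2 a_2 - a_1 = 0  ->  2 a_2 = a_1 = -1  ->  a_2 = -1/2
  x^1: 6 a_3 - 2 a_2 - a_0 = 0  ->  6 a_3 = 2 a_2 + a_0 = -2  ->  a_3 = -1/3
  x^2: 12 a_4 - 3 a_3 - a_1 = 0  ->  12 a_4 = 3 a_3 + a_1 = -2  ->  a_4 = -1/6
Truncated series: y(x) = -1 - x - (1/2) x^2 - (1/3) x^3 - (1/6) x^4 + O(x^5).

a_0 = -1; a_1 = -1; a_2 = -1/2; a_3 = -1/3; a_4 = -1/6


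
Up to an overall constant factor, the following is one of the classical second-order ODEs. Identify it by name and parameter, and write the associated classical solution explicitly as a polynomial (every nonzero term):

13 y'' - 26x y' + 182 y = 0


All three coefficients share the factor 13; dividing through by 13 gives  y'' - 2x y' + 14 y = 0.
This matches the Hermite equation y'' - 2x y' + 2n y = 0 with 2n = 14, so n = 7; the polynomial solution is H_7(x).
With y = sum_k a_k x^k, matching x^k gives (k+2)(k+1) a_{k+2} = 2(k - n) a_k = 2(k - 7) a_k. The right side vanishes at k = 7, so the series with the parity of 7 terminates at degree 7.
Standard normalization: leading coefficient of H_n is 2^n, so a_7 = 2^7 = 128. Work downward with a_k = (k+1)(k+2) a_{k+2} / (2(k - n)):
  a_5 = (6)(7)(128) / (2(5 - 7)) = 5376/(-4) = -1344
  a_3 = (4)(5)(-1344) / (2(3 - 7)) = -26880/(-8) = 3360
  a_1 = (2)(3)(3360) / (2(1 - 7)) = 20160/(-12) = -1680
Hence H_7(x) = 128 x^7 - 1344 x^5 + 3360 x^3 - 1680 x.

H_7(x); series = 128 x^7 - 1344 x^5 + 3360 x^3 - 1680 x


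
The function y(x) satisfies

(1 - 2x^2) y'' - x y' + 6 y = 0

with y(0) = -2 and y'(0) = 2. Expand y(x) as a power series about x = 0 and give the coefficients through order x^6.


Ansatz: y(x) = sum_{n>=0} a_n x^n, so y'(x) = sum_{n>=1} n a_n x^(n-1) and y''(x) = sum_{n>=2} n(n-1) a_n x^(n-2).
Substitute into P(x) y'' + Q(x) y' + R(x) y = 0 with P(x) = 1 - 2x^2, Q(x) = -x, R(x) = 6, and match powers of x.
Initial conditions: a_0 = -2, a_1 = 2.
Setting the coefficient of each power of x to zero and solving order by order (substituting the coefficients already found):
  x^0: 2 a_2 + 6 a_0 = 0  ->  2 a_2 = -6 a_0 = 12  ->  a_2 = 6
  x^1: 6 a_3 + 5 a_1 = 0  ->  6 a_3 = -5 a_1 = -10  ->  a_3 = -5/3
  x^2: 12 a_4 = 0  ->  a_4 = 0
  x^3: 20 a_5 - 9 a_3 = 0  ->  20 a_5 = 9 a_3 = -15  ->  a_5 = -3/4
  x^4: 30 a_6 - 22 a_4 = 0  ->  30 a_6 = 22 a_4 = 0  ->  a_6 = 0
Truncated series: y(x) = -2 + 2 x + 6 x^2 - (5/3) x^3 - (3/4) x^5 + O(x^7).

a_0 = -2; a_1 = 2; a_2 = 6; a_3 = -5/3; a_4 = 0; a_5 = -3/4; a_6 = 0


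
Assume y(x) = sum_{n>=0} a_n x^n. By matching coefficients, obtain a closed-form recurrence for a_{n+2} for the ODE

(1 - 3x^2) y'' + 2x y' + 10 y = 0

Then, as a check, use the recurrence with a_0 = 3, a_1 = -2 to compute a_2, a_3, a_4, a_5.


Substitute y = sum_n a_n x^n.
(1 - 3 x^2) y'' contributes (n+2)(n+1) a_{n+2} - 3 n(n-1) a_n at x^n.
2 x y'(x) contributes 2 n a_n at x^n.
10 y(x) contributes 10 a_n at x^n.
Matching x^n: (n+2)(n+1) a_{n+2} + (-3 n(n-1) + 2 n + 10) a_n = 0.
Thus a_{n+2} = (3 n(n-1) - 2 n - 10) / ((n+1)(n+2)) * a_n.

Check with a_0 = 3, a_1 = -2 (apply the recurrence for n = 0, 1, 2, 3): a_0 = 3, a_1 = -2, a_2 = -15, a_3 = 4, a_4 = 10, a_5 = 2/5.

a_(n+2) = (3 n(n-1) - 2 n - 10) / ((n+1)(n+2)) * a_n; check: a_0 = 3, a_1 = -2, a_2 = -15, a_3 = 4, a_4 = 10, a_5 = 2/5


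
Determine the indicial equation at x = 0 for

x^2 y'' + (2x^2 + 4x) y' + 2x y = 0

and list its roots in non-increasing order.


Divide by x^2 to reach normal form y'' + P_1(x) y' + P_2(x) y = 0 with P_1(x) = 2 + 4/x and P_2(x) = 2/x.
x = 0 is a singular point because the y'-coefficient 2 + 4/x has a pole at x = 0 and the y-coefficient 2/x has a pole at x = 0.
It is a regular singular point because x P_1(x) = p(x) = 2x + 4 and x^2 P_2(x) = q(x) = 2x are polynomials, hence analytic at x = 0.
p(0) = 4,  q(0) = 0.
Indicial equation: r(r-1) + p(0) r + q(0) = 0, i.e. r^2 + (p(0) - 1) r + q(0) = 0, i.e. r^2 + 3 r = 0.
Discriminant: (3)^2 - 4(0) = 9, so r = (-3 ± 3)/2.
Solving: r_1 = 0, r_2 = -3.

indicial: r^2 + 3 r = 0; roots r_1 = 0, r_2 = -3


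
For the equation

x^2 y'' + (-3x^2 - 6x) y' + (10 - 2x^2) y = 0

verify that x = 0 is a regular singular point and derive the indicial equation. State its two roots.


Divide by x^2 to reach normal form y'' + P_1(x) y' + P_2(x) y = 0 with P_1(x) = -3 - 6/x and P_2(x) = -2 + 10/x^2.
x = 0 is a singular point because the y'-coefficient -3 - 6/x has a pole at x = 0 and the y-coefficient -2 + 10/x^2 has a pole at x = 0.
It is a regular singular point because x P_1(x) = p(x) = -3x - 6 and x^2 P_2(x) = q(x) = 10 - 2x^2 are polynomials, hence analytic at x = 0.
p(0) = -6,  q(0) = 10.
Indicial equation: r(r-1) + p(0) r + q(0) = 0, i.e. r^2 + (p(0) - 1) r + q(0) = 0, i.e. r^2 - 7 r + 10 = 0.
Discriminant: (-7)^2 - 4(10) = 9, so r = (7 ± 3)/2.
Solving: r_1 = 5, r_2 = 2.

indicial: r^2 - 7 r + 10 = 0; roots r_1 = 5, r_2 = 2


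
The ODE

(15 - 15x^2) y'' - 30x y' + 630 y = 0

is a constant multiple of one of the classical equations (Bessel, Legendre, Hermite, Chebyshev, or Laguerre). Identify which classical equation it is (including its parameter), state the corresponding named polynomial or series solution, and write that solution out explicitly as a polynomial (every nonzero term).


All three coefficients share the factor 15; dividing through by 15 gives  (1 - x^2) y'' - 2x y' + 42 y = 0.
This matches the Legendre equation (1 - x^2) y'' - 2x y' + n(n+1) y = 0 (note the -2x y' term) with n(n+1) = 42, so n = 6; the polynomial solution is P_6(x).
With y = sum_k a_k x^k, matching x^k gives (k+2)(k+1) a_{k+2} = [k(k+1) - n(n+1)] a_k = (k - 6)(k + 7) a_k. The right side vanishes at k = 6, so the series with the parity of 6 terminates at degree 6.
Standard normalization (P_n(1) = 1): leading coefficient (2n)!/(2^n (n!)^2) = 479001600/(64*518400) = 231/16, so a_6 = 231/16. Work downward with a_k = (k+1)(k+2) a_{k+2} / ((k - 6)(k + 7)):
  a_4 = (5)(6)(231/16) / ((4 - 6)(4 + 7)) = (3465/8)/(-22) = -315/16
  a_2 = (3)(4)(-315/16) / ((2 - 6)(2 + 7)) = (-945/4)/(-36) = 105/16
  a_0 = (1)(2)(105/16) / ((0 - 6)(0 + 7)) = (105/8)/(-42) = -5/16
Hence P_6(x) = 231 x^6/16 - 315 x^4/16 + 105 x^2/16 - 5/16.

P_6(x); series = 231 x^6/16 - 315 x^4/16 + 105 x^2/16 - 5/16


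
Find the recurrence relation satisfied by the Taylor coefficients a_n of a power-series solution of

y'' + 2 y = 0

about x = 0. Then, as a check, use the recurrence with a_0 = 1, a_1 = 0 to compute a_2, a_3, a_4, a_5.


Substitute y = sum_n a_n x^n into y'' + (const) y = 0.
y''(x) = sum_{n>=0} (n+2)(n+1) a_{n+2} x^n.
The ODE becomes sum_n [(n+2)(n+1) a_{n+2} + 2 a_n] x^n = 0.
Setting each coefficient to zero gives the recurrence:
  (n+2)(n+1) a_{n+2} + 2 a_n = 0,
  a_{n+2} = -2 / ((n+1)(n+2)) a_n.

Check with a_0 = 1, a_1 = 0 (apply the recurrence for n = 0, 1, 2, 3): a_0 = 1, a_1 = 0, a_2 = -1, a_3 = 0, a_4 = 1/6, a_5 = 0.

a_{n+2} = -2/((n+1)(n+2)) * a_n; check: a_0 = 1, a_1 = 0, a_2 = -1, a_3 = 0, a_4 = 1/6, a_5 = 0


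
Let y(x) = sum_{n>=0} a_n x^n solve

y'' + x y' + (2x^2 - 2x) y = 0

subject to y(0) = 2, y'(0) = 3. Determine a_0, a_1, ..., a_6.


Ansatz: y(x) = sum_{n>=0} a_n x^n, so y'(x) = sum_{n>=1} n a_n x^(n-1) and y''(x) = sum_{n>=2} n(n-1) a_n x^(n-2).
Substitute into P(x) y'' + Q(x) y' + R(x) y = 0 with P(x) = 1, Q(x) = x, R(x) = 2x^2 - 2x, and match powers of x.
Initial conditions: a_0 = 2, a_1 = 3.
Setting the coefficient of each power of x to zero and solving order by order (substituting the coefficients already found):
  x^0: 2 a_2 = 0  ->  a_2 = 0
  x^1: 6 a_3 + a_1 - 2 a_0 = 0  ->  6 a_3 = -a_1 + 2 a_0 = 1  ->  a_3 = 1/6
  x^2: 12 a_4 + 2 a_2 - 2 a_1 + 2 a_0 = 0  ->  12 a_4 = -2 a_2 + 2 a_1 - 2 a_0 = 2  ->  a_4 = 1/6
  x^3: 20 a_5 + 3 a_3 - 2 a_2 + 2 a_1 = 0  ->  20 a_5 = -3 a_3 + 2 a_2 - 2 a_1 = -13/2  ->  a_5 = -13/40
  x^4: 30 a_6 + 4 a_4 - 2 a_3 + 2 a_2 = 0  ->  30 a_6 = -4 a_4 + 2 a_3 - 2 a_2 = -1/3  ->  a_6 = -1/90
Truncated series: y(x) = 2 + 3 x + (1/6) x^3 + (1/6) x^4 - (13/40) x^5 - (1/90) x^6 + O(x^7).

a_0 = 2; a_1 = 3; a_2 = 0; a_3 = 1/6; a_4 = 1/6; a_5 = -13/40; a_6 = -1/90


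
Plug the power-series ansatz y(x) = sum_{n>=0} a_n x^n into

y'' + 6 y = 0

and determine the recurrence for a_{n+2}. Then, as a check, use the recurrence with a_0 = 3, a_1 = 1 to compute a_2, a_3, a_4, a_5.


Substitute y = sum_n a_n x^n into y'' + (const) y = 0.
y''(x) = sum_{n>=0} (n+2)(n+1) a_{n+2} x^n.
The ODE becomes sum_n [(n+2)(n+1) a_{n+2} + 6 a_n] x^n = 0.
Setting each coefficient to zero gives the recurrence:
  (n+2)(n+1) a_{n+2} + 6 a_n = 0,
  a_{n+2} = -6 / ((n+1)(n+2)) a_n.

Check with a_0 = 3, a_1 = 1 (apply the recurrence for n = 0, 1, 2, 3): a_0 = 3, a_1 = 1, a_2 = -9, a_3 = -1, a_4 = 9/2, a_5 = 3/10.

a_{n+2} = -6/((n+1)(n+2)) * a_n; check: a_0 = 3, a_1 = 1, a_2 = -9, a_3 = -1, a_4 = 9/2, a_5 = 3/10


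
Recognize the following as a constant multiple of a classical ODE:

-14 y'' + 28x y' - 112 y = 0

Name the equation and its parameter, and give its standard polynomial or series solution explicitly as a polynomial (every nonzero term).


All three coefficients share the factor -14; dividing through by -14 gives  y'' - 2x y' + 8 y = 0.
This matches the Hermite equation y'' - 2x y' + 2n y = 0 with 2n = 8, so n = 4; the polynomial solution is H_4(x).
With y = sum_k a_k x^k, matching x^k gives (k+2)(k+1) a_{k+2} = 2(k - n) a_k = 2(k - 4) a_k. The right side vanishes at k = 4, so the series with the parity of 4 terminates at degree 4.
Standard normalization: leading coefficient of H_n is 2^n, so a_4 = 2^4 = 16. Work downward with a_k = (k+1)(k+2) a_{k+2} / (2(k - n)):
  a_2 = (3)(4)(16) / (2(2 - 4)) = 192/(-4) = -48
  a_0 = (1)(2)(-48) / (2(0 - 4)) = -96/(-8) = 12
Hence H_4(x) = 16 x^4 - 48 x^2 + 12.

H_4(x); series = 16 x^4 - 48 x^2 + 12


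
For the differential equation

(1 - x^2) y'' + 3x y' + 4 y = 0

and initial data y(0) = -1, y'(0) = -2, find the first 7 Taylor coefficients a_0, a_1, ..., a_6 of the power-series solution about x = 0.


Ansatz: y(x) = sum_{n>=0} a_n x^n, so y'(x) = sum_{n>=1} n a_n x^(n-1) and y''(x) = sum_{n>=2} n(n-1) a_n x^(n-2).
Substitute into P(x) y'' + Q(x) y' + R(x) y = 0 with P(x) = 1 - x^2, Q(x) = 3x, R(x) = 4, and match powers of x.
Initial conditions: a_0 = -1, a_1 = -2.
Setting the coefficient of each power of x to zero and solving order by order (substituting the coefficients already found):
  x^0: 2 a_2 + 4 a_0 = 0  ->  2 a_2 = -4 a_0 = 4  ->  a_2 = 2
  x^1: 6 a_3 + 7 a_1 = 0  ->  6 a_3 = -7 a_1 = 14  ->  a_3 = 7/3
  x^2: 12 a_4 + 8 a_2 = 0  ->  12 a_4 = -8 a_2 = -16  ->  a_4 = -4/3
  x^3: 20 a_5 + 7 a_3 = 0  ->  20 a_5 = -7 a_3 = -49/3  ->  a_5 = -49/60
  x^4: 30 a_6 + 4 a_4 = 0  ->  30 a_6 = -4 a_4 = 16/3  ->  a_6 = 8/45
Truncated series: y(x) = -1 - 2 x + 2 x^2 + (7/3) x^3 - (4/3) x^4 - (49/60) x^5 + (8/45) x^6 + O(x^7).

a_0 = -1; a_1 = -2; a_2 = 2; a_3 = 7/3; a_4 = -4/3; a_5 = -49/60; a_6 = 8/45


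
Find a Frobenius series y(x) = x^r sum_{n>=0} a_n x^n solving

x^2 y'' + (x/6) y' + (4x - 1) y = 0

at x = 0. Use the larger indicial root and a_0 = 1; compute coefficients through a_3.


Write in Frobenius form y'' + (p(x)/x) y' + (q(x)/x^2) y = 0:
  p(x) = 1/6,  q(x) = 4x - 1.
Indicial equation: r(r-1) + (1/6) r + (-1) = 0 -> roots r_1 = 3/2, r_2 = -2/3.
Take r = r_1 = 3/2. Let y(x) = x^r sum_{n>=0} a_n x^n with a_0 = 1.
Substitute y = x^r sum a_n x^n and match x^{r+n}. The recurrence is
  D(n) a_n + 4 a_{n-1} = 0,  where D(n) = (r+n)(r+n-1) + (1/6)(r+n) + (-1).
  a_n = -4 / D(n) * a_{n-1}.
Since the indicial polynomial factors as (r - r_1)(r - r_2), D(n) = (r_1 + n - r_1)(r_1 + n - r_2) = n(n + 13/6).
Evaluating step by step (a_0 = 1):
  n = 1: D(1) = 1(1 + 13/6) = 19/6; numerator = -4(1) = -4; a_1 = (-4)/(19/6) = -24/19
  n = 2: D(2) = 2(2 + 13/6) = 25/3; numerator = -4(-24/19) = 96/19; a_2 = (96/19)/(25/3) = 288/475
  n = 3: D(3) = 3(3 + 13/6) = 31/2; numerator = -4(288/475) = -1152/475; a_3 = (-1152/475)/(31/2) = -2304/14725

r = 3/2; a_0 = 1; a_1 = -24/19; a_2 = 288/475; a_3 = -2304/14725


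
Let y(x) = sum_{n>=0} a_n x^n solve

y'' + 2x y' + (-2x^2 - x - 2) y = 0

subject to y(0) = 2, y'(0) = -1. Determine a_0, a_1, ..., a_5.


Ansatz: y(x) = sum_{n>=0} a_n x^n, so y'(x) = sum_{n>=1} n a_n x^(n-1) and y''(x) = sum_{n>=2} n(n-1) a_n x^(n-2).
Substitute into P(x) y'' + Q(x) y' + R(x) y = 0 with P(x) = 1, Q(x) = 2x, R(x) = -2x^2 - x - 2, and match powers of x.
Initial conditions: a_0 = 2, a_1 = -1.
Setting the coefficient of each power of x to zero and solving order by order (substituting the coefficients already found):
  x^0: 2 a_2 - 2 a_0 = 0  ->  2 a_2 = 2 a_0 = 4  ->  a_2 = 2
  x^1: 6 a_3 - a_0 = 0  ->  6 a_3 = a_0 = 2  ->  a_3 = 1/3
  x^2: 12 a_4 + 2 a_2 - a_1 - 2 a_0 = 0  ->  12 a_4 = -2 a_2 + a_1 + 2 a_0 = -1  ->  a_4 = -1/12
  x^3: 20 a_5 + 4 a_3 - a_2 - 2 a_1 = 0  ->  20 a_5 = -4 a_3 + a_2 + 2 a_1 = -4/3  ->  a_5 = -1/15
Truncated series: y(x) = 2 - x + 2 x^2 + (1/3) x^3 - (1/12) x^4 - (1/15) x^5 + O(x^6).

a_0 = 2; a_1 = -1; a_2 = 2; a_3 = 1/3; a_4 = -1/12; a_5 = -1/15


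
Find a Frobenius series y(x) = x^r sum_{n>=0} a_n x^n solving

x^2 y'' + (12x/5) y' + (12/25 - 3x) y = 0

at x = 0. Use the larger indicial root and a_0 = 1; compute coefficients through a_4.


Write in Frobenius form y'' + (p(x)/x) y' + (q(x)/x^2) y = 0:
  p(x) = 12/5,  q(x) = 12/25 - 3x.
Indicial equation: r(r-1) + (12/5) r + (12/25) = 0 -> roots r_1 = -3/5, r_2 = -4/5.
Take r = r_1 = -3/5. Let y(x) = x^r sum_{n>=0} a_n x^n with a_0 = 1.
Substitute y = x^r sum a_n x^n and match x^{r+n}. The recurrence is
  D(n) a_n - 3 a_{n-1} = 0,  where D(n) = (r+n)(r+n-1) + (12/5)(r+n) + (12/25).
  a_n = 3 / D(n) * a_{n-1}.
Since the indicial polynomial factors as (r - r_1)(r - r_2), D(n) = (r_1 + n - r_1)(r_1 + n - r_2) = n(n + 1/5).
Evaluating step by step (a_0 = 1):
  n = 1: D(1) = 1(1 + 1/5) = 6/5; numerator = 3(1) = 3; a_1 = (3)/(6/5) = 5/2
  n = 2: D(2) = 2(2 + 1/5) = 22/5; numerator = 3(5/2) = 15/2; a_2 = (15/2)/(22/5) = 75/44
  n = 3: D(3) = 3(3 + 1/5) = 48/5; numerator = 3(75/44) = 225/44; a_3 = (225/44)/(48/5) = 375/704
  n = 4: D(4) = 4(4 + 1/5) = 84/5; numerator = 3(375/704) = 1125/704; a_4 = (1125/704)/(84/5) = 1875/19712

r = -3/5; a_0 = 1; a_1 = 5/2; a_2 = 75/44; a_3 = 375/704; a_4 = 1875/19712


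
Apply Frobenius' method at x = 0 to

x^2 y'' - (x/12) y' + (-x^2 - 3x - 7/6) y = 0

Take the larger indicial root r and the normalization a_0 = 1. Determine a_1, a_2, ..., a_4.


Write in Frobenius form y'' + (p(x)/x) y' + (q(x)/x^2) y = 0:
  p(x) = -1/12,  q(x) = -x^2 - 3x - 7/6.
Indicial equation: r(r-1) + (-1/12) r + (-7/6) = 0 -> roots r_1 = 7/4, r_2 = -2/3.
Take r = r_1 = 7/4. Let y(x) = x^r sum_{n>=0} a_n x^n with a_0 = 1.
Substitute y = x^r sum a_n x^n and match x^{r+n}. The recurrence is
  D(n) a_n - 3 a_{n-1} - 1 a_{n-2} = 0,  where D(n) = (r+n)(r+n-1) + (-1/12)(r+n) + (-7/6).
  a_n = [3 a_{n-1} + 1 a_{n-2}] / D(n).
Since the indicial polynomial factors as (r - r_1)(r - r_2), D(n) = (r_1 + n - r_1)(r_1 + n - r_2) = n(n + 29/12).
Evaluating step by step (a_0 = 1):
  n = 1: D(1) = 1(1 + 29/12) = 41/12; numerator = 3(1) = 3; a_1 = (3)/(41/12) = 36/41
  n = 2: D(2) = 2(2 + 29/12) = 53/6; numerator = 3(36/41) + 1(1) = 149/41; a_2 = (149/41)/(53/6) = 894/2173
  n = 3: D(3) = 3(3 + 29/12) = 65/4; numerator = 3(894/2173) + 1(36/41) = 4590/2173; a_3 = (4590/2173)/(65/4) = 3672/28249
  n = 4: D(4) = 4(4 + 29/12) = 77/3; numerator = 3(3672/28249) + 1(894/2173) = 22638/28249; a_4 = (22638/28249)/(77/3) = 882/28249

r = 7/4; a_0 = 1; a_1 = 36/41; a_2 = 894/2173; a_3 = 3672/28249; a_4 = 882/28249
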